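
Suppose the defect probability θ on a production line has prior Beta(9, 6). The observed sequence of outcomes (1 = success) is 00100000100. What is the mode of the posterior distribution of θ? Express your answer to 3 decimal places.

θ̂_MAP = 0.417

Prior: Beta(9, 6).
Data: 2 successes in 11 trials (from the sequence). The binomial likelihood contributes θ^2(1−θ)^9, so the posterior is Beta(9+2, 6+9) = Beta(11, 15).
For Beta(a, b) with a, b > 1 the mode is (a−1)/(a+b−2) = 10/24 ≈ 0.417.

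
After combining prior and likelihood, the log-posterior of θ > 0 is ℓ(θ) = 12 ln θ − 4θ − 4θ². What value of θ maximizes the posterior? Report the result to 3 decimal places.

θ̂_MAP = 1.000

ℓ'(θ) = 12/θ − 4 − 8θ. Setting this to zero and multiplying by θ: 8θ² + 4θ − 12 = 0.
θ = (−4 + √(4² + 4·8·12)) / (2·8) = (−4 + √400) / 16 = (−4 + 20)/16 = 1.
ℓ''(θ) = −12/θ² − 8 < 0, confirming a maximum.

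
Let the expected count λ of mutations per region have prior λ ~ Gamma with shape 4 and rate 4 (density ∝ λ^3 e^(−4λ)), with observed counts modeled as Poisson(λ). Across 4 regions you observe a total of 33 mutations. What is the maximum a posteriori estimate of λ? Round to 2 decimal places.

Σxᵢ = 33, n = 4.
Posterior ∝ λ^3e^(−4λ) · λ^33e^(−4λ) = λ^36e^(−8λ), i.e. Gamma(shape=37, rate=8).
The mode of a Gamma(a, b) with a ≥ 1 (shape–rate) is (a−1)/b = 36/8 ≈ 4.50.

λ̂_MAP = 4.50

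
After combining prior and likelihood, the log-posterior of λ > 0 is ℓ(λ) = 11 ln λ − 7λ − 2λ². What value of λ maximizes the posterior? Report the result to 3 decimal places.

ℓ'(λ) = 11/λ − 7 − 4λ. Setting this to zero and multiplying by λ: 4λ² + 7λ − 11 = 0.
λ = (−7 + √(7² + 4·4·11)) / (2·4) = (−7 + √225) / 8 = (−7 + 15)/8 = 1.
ℓ''(λ) = −11/λ² − 4 < 0, confirming a maximum.

λ̂_MAP = 1.000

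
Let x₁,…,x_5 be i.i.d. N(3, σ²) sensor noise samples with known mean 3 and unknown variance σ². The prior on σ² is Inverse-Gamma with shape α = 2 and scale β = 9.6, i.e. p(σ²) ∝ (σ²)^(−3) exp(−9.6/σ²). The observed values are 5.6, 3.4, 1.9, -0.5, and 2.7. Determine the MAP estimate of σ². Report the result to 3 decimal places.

Sum of squared deviations about the known mean: SS = (5.6−3)² + (3.4−3)² + (1.9−3)² + (-0.5−3)² + (2.7−3)² = 20.47.
The Normal likelihood contributes (σ²)^(−n/2) exp(−SS/(2σ²)), so the posterior is Inverse-Gamma(α + n/2, β + SS/2) = Inverse-Gamma(4.5, 19.835).
The mode of Inverse-Gamma(a, b) is b/(a+1) = 19.835/5.5 ≈ 3.606.

σ̂²_MAP = 3.606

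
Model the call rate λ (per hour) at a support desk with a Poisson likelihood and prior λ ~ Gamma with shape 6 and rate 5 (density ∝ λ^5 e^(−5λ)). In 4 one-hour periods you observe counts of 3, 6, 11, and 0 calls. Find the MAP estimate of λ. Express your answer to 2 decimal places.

λ̂_MAP = 2.78

Σxᵢ = 3+6+11+0 = 20, with n = 4.
Posterior ∝ λ^5e^(−5λ) · λ^20e^(−4λ) = λ^25e^(−9λ), i.e. Gamma(shape=26, rate=9).
The mode of a Gamma(a, b) with a ≥ 1 (shape–rate) is (a−1)/b = 25/9 ≈ 2.78.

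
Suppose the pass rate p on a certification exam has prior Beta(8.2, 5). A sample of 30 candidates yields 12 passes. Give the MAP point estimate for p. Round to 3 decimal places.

p̂_MAP = 0.466

Prior: Beta(8.2, 5).
Data: 12 successes in 30 trials. The binomial likelihood contributes p^12(1−p)^18, so the posterior is Beta(8.2+12, 5+18) = Beta(20.2, 23).
For Beta(a, b) with a, b > 1 the mode is (a−1)/(a+b−2) = 19.2/41.2 ≈ 0.466.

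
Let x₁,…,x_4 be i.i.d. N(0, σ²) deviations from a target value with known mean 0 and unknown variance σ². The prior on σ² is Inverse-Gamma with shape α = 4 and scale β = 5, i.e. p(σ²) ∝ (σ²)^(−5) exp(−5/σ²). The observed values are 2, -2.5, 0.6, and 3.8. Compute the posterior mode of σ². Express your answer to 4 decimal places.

σ̂²_MAP = 2.5036

Sum of squared deviations about the known mean: SS = (2−0)² + (-2.5−0)² + (0.6−0)² + (3.8−0)² = 25.05.
The Normal likelihood contributes (σ²)^(−n/2) exp(−SS/(2σ²)), so the posterior is Inverse-Gamma(α + n/2, β + SS/2) = Inverse-Gamma(6, 17.525).
The mode of Inverse-Gamma(a, b) is b/(a+1) = 17.525/7 ≈ 2.5036.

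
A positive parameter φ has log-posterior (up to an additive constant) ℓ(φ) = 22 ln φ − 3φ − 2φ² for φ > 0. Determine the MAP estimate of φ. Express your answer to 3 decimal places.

ℓ'(φ) = 22/φ − 3 − 4φ. Setting this to zero and multiplying by φ: 4φ² + 3φ − 22 = 0.
φ = (−3 + √(3² + 4·4·22)) / (2·4) = (−3 + √361) / 8 = (−3 + 19)/8 = 2.
ℓ''(φ) = −22/φ² − 4 < 0, confirming a maximum.

φ̂_MAP = 2.000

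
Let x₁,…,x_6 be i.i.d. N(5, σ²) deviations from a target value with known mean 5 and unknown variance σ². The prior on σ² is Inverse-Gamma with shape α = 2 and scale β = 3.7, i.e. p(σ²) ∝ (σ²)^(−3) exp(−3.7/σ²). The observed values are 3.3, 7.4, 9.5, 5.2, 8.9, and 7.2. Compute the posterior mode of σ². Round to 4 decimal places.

σ̂²_MAP = 4.6992

Sum of squared deviations about the known mean: SS = (3.3−5)² + (7.4−5)² + (9.5−5)² + (5.2−5)² + (8.9−5)² + (7.2−5)² = 48.99.
The Normal likelihood contributes (σ²)^(−n/2) exp(−SS/(2σ²)), so the posterior is Inverse-Gamma(α + n/2, β + SS/2) = Inverse-Gamma(5, 28.195).
The mode of Inverse-Gamma(a, b) is b/(a+1) = 28.195/6 ≈ 4.6992.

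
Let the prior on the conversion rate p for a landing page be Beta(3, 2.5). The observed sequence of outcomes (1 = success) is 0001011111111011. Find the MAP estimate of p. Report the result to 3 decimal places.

p̂_MAP = 0.667

Prior: Beta(3, 2.5).
Data: 11 successes in 16 trials (from the sequence). The binomial likelihood contributes p^11(1−p)^5, so the posterior is Beta(3+11, 2.5+5) = Beta(14, 7.5).
For Beta(a, b) with a, b > 1 the mode is (a−1)/(a+b−2) = 13/19.5 ≈ 0.667.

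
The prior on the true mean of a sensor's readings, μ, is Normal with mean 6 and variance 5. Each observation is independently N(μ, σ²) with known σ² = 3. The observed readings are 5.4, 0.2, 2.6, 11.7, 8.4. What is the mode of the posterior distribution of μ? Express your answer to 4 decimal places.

n = 5; x̄ = (5.4 + 0.2 + 2.6 + 11.7 + 8.4)/5 = 28.3/5 = 5.66.
For a Normal prior and Normal likelihood with known variance, the posterior is Normal; its mode equals its mean, the precision-weighted average.
Prior precision 1/σ₀² = 1/5 = 0.2; data precision n/σ² = 5/3.
μ̂ = (0.2·6 + (5/3)·5.66) / (0.2 + 5/3) = (319/30)/(28/15) = 319/56 ≈ 5.6964.

μ̂_MAP = 5.6964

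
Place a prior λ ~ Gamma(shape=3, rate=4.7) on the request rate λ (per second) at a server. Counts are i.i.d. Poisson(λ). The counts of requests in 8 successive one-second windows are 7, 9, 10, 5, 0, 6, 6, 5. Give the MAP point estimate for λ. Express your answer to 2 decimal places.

λ̂_MAP = 3.94

Σxᵢ = 7+9+10+5+0+6+6+5 = 48, with n = 8.
Posterior ∝ λ^2e^(−4.7λ) · λ^48e^(−8λ) = λ^50e^(−12.7λ), i.e. Gamma(shape=51, rate=12.7).
The mode of a Gamma(a, b) with a ≥ 1 (shape–rate) is (a−1)/b = 50/12.7 ≈ 3.94.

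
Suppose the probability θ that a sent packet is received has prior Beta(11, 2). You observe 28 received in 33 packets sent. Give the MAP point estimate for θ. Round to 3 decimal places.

Prior: Beta(11, 2).
Data: 28 successes in 33 trials. The binomial likelihood contributes θ^28(1−θ)^5, so the posterior is Beta(11+28, 2+5) = Beta(39, 7).
For Beta(a, b) with a, b > 1 the mode is (a−1)/(a+b−2) = 38/44 ≈ 0.864.

θ̂_MAP = 0.864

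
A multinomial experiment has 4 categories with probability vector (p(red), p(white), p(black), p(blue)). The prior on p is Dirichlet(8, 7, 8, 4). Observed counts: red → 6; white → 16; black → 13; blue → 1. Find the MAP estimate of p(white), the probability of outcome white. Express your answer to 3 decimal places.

MAP estimate of p(white) = 0.373

The posterior is Dirichlet(αᵢ + nᵢ) = Dirichlet(14, 23, 21, 5).
For a Dirichlet(a₁,…,a_K) with all aᵢ > 1, the mode has j-th component (aⱼ − 1)/(Σaᵢ − K).
Here Σaᵢ = 63 and K = 4, so p(white) = (23 − 1)/(63 − 4) = 22/59 ≈ 0.373.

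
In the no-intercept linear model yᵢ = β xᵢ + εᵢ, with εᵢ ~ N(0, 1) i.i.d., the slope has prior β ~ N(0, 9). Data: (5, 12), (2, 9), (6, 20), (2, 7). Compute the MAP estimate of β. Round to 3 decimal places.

log p(β | y) = −Σ(yᵢ − βxᵢ)²/(2·1) − β²/(2·9) + const.
Setting the derivative to zero: Σxᵢ(yᵢ − βxᵢ)/1 − β/9 = 0, so β = Σxᵢyᵢ / (Σxᵢ² + σ²/τ²).
Σxᵢyᵢ = 5·12 + 2·9 + 6·20 + 2·7 = 212; Σxᵢ² = 69; σ²/τ² = 1/9.
β̂_MAP = 212 / (69 + 1/9) = 212/(622/9) = 954/311 ≈ 3.068.

β̂_MAP = 3.068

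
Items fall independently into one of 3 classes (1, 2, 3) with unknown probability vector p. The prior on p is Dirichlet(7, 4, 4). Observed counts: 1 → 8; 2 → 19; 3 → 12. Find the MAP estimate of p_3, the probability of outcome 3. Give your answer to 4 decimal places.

The posterior is Dirichlet(αᵢ + nᵢ) = Dirichlet(15, 23, 16).
For a Dirichlet(a₁,…,a_K) with all aᵢ > 1, the mode has j-th component (aⱼ − 1)/(Σaᵢ − K).
Here Σaᵢ = 54 and K = 3, so p_3 = (16 − 1)/(54 − 3) = 15/51 ≈ 0.2941.

MAP estimate: 0.2941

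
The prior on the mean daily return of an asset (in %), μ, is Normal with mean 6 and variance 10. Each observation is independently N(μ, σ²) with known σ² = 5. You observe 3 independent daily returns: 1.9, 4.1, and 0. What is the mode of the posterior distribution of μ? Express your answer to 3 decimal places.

μ̂_MAP = 2.571

n = 3; x̄ = (1.9 + 4.1 + 0)/3 = 6/3 = 2.
For a Normal prior and Normal likelihood with known variance, the posterior is Normal; its mode equals its mean, the precision-weighted average.
Prior precision 1/σ₀² = 1/10 = 0.1; data precision n/σ² = 3/5 = 0.6.
μ̂ = (0.1·6 + 0.6·2) / (0.1 + 0.6) = 1.8/0.7 = 18/7 ≈ 2.571.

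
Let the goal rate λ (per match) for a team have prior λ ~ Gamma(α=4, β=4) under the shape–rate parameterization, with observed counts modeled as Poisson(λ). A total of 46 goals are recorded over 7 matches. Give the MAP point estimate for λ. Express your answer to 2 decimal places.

λ̂_MAP = 4.45

Σxᵢ = 46, n = 7.
Posterior ∝ λ^3e^(−4λ) · λ^46e^(−7λ) = λ^49e^(−11λ), i.e. Gamma(shape=50, rate=11).
The mode of a Gamma(a, b) with a ≥ 1 (shape–rate) is (a−1)/b = 49/11 ≈ 4.45.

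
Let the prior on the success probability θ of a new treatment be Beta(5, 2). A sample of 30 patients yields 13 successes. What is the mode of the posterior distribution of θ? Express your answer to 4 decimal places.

Prior: Beta(5, 2).
Data: 13 successes in 30 trials. The binomial likelihood contributes θ^13(1−θ)^17, so the posterior is Beta(5+13, 2+17) = Beta(18, 19).
For Beta(a, b) with a, b > 1 the mode is (a−1)/(a+b−2) = 17/35 ≈ 0.4857.

θ̂_MAP = 0.4857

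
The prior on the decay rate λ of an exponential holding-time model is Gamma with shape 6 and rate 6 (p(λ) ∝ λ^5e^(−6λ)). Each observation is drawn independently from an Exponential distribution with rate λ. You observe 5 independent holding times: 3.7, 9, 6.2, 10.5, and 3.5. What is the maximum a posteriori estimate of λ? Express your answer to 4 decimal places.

λ̂_MAP = 0.2571

The Exponential(rate=λ) likelihood is ∝ λ^n e^(−λΣtᵢ). Here n = 5 and Σtᵢ = 3.7 + 9 + 6.2 + 10.5 + 3.5 = 32.9.
Posterior ∝ λ^5e^(−6λ) · λ^5e^(−32.9λ) = λ^10e^(−38.9λ), i.e. Gamma(11, 38.9).
Mode = (a−1)/b = 10/38.9 ≈ 0.2571.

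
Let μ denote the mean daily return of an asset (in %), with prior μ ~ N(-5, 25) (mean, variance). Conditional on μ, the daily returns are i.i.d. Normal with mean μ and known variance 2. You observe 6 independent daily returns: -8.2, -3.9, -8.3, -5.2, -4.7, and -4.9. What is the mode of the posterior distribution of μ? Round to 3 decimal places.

μ̂_MAP = -5.855

n = 6; x̄ = ((-8.2) + (-3.9) + (-8.3) + (-5.2) + (-4.7) + (-4.9))/6 = -35.2/6 = -88/15 ≈ -5.8667.
For a Normal prior and Normal likelihood with known variance, the posterior is Normal; its mode equals its mean, the precision-weighted average.
Prior precision 1/σ₀² = 1/25 = 0.04; data precision n/σ² = 6/2 = 3.
μ̂ = (0.04·(-5) + 3·(-88/15)) / (0.04 + 3) = (-17.8)/3.04 = -445/76 ≈ -5.855.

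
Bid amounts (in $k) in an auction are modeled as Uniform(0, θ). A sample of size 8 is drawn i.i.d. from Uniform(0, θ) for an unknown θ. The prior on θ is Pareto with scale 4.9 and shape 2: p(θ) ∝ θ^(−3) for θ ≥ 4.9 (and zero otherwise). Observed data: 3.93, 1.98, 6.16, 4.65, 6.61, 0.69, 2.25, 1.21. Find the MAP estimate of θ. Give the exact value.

θ̂_MAP = 6.61

The Uniform(0, θ) likelihood is θ^(−n) for θ ≥ max(xᵢ), zero otherwise. Here max(xᵢ) = 6.61.
Posterior ∝ θ^(−3) · θ^(−8) = θ^(−11) on θ ≥ max(4.9, 6.61) = 6.61.
This density is strictly decreasing in θ, so the posterior mode lies at the lower boundary of the support.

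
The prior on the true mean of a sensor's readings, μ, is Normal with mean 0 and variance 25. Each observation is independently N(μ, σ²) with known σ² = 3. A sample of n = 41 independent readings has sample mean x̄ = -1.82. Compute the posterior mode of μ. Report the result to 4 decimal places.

μ̂_MAP = -1.8147

n = 41, x̄ = -1.82.
For a Normal prior and Normal likelihood with known variance, the posterior is Normal; its mode equals its mean, the precision-weighted average.
Prior precision 1/σ₀² = 1/25 = 0.04; data precision n/σ² = 41/3.
μ̂ = (0.04·0 + (41/3)·(-1.82)) / (0.04 + 41/3) = (-3731/150)/(1028/75) = -3731/2056 ≈ -1.8147.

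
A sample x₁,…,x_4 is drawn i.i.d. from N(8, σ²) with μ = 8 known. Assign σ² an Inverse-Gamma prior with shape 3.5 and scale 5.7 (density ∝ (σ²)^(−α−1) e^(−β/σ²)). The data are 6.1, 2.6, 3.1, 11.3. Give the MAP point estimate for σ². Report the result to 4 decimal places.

σ̂²_MAP = 6.0823

Sum of squared deviations about the known mean: SS = (6.1−8)² + (2.6−8)² + (3.1−8)² + (11.3−8)² = 67.67.
The Normal likelihood contributes (σ²)^(−n/2) exp(−SS/(2σ²)), so the posterior is Inverse-Gamma(α + n/2, β + SS/2) = Inverse-Gamma(5.5, 39.535).
The mode of Inverse-Gamma(a, b) is b/(a+1) = 39.535/6.5 ≈ 6.0823.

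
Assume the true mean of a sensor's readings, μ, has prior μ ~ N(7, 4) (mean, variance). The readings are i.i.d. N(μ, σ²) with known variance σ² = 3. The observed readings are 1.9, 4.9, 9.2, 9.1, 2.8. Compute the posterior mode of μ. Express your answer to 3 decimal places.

μ̂_MAP = 5.765

n = 5; x̄ = (1.9 + 4.9 + 9.2 + 9.1 + 2.8)/5 = 27.9/5 = 5.58.
For a Normal prior and Normal likelihood with known variance, the posterior is Normal; its mode equals its mean, the precision-weighted average.
Prior precision 1/σ₀² = 1/4 = 0.25; data precision n/σ² = 5/3.
μ̂ = (0.25·7 + (5/3)·5.58) / (0.25 + 5/3) = 11.05/(23/12) = 663/115 ≈ 5.765.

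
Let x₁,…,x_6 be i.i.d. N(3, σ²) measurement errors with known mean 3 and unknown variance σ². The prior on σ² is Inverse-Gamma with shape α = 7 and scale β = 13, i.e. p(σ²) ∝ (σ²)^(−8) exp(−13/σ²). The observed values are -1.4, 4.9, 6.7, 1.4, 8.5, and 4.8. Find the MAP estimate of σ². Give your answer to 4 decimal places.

σ̂²_MAP = 4.4868

Sum of squared deviations about the known mean: SS = (-1.4−3)² + (4.9−3)² + (6.7−3)² + (1.4−3)² + (8.5−3)² + (4.8−3)² = 72.71.
The Normal likelihood contributes (σ²)^(−n/2) exp(−SS/(2σ²)), so the posterior is Inverse-Gamma(α + n/2, β + SS/2) = Inverse-Gamma(10, 49.355).
The mode of Inverse-Gamma(a, b) is b/(a+1) = 49.355/11 ≈ 4.4868.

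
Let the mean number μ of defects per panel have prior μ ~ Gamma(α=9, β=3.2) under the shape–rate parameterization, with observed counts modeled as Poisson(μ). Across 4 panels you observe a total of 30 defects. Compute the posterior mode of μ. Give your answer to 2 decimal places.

Σxᵢ = 30, n = 4.
Posterior ∝ μ^8e^(−3.2μ) · μ^30e^(−4μ) = μ^38e^(−7.2μ), i.e. Gamma(shape=39, rate=7.2).
The mode of a Gamma(a, b) with a ≥ 1 (shape–rate) is (a−1)/b = 38/7.2 ≈ 5.28.

μ̂_MAP = 5.28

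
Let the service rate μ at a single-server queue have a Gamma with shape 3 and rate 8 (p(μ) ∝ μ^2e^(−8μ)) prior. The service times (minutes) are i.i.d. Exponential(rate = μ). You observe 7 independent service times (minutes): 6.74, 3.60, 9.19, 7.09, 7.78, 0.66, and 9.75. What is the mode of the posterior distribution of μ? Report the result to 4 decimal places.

μ̂_MAP = 0.1704

The Exponential(rate=μ) likelihood is ∝ μ^n e^(−μΣtᵢ). Here n = 7 and Σtᵢ = 6.74 + 3.60 + 9.19 + 7.09 + 7.78 + 0.66 + 9.75 = 44.81.
Posterior ∝ μ^2e^(−8μ) · μ^7e^(−44.81μ) = μ^9e^(−52.81μ), i.e. Gamma(10, 52.81).
Mode = (a−1)/b = 9/52.81 ≈ 0.1704.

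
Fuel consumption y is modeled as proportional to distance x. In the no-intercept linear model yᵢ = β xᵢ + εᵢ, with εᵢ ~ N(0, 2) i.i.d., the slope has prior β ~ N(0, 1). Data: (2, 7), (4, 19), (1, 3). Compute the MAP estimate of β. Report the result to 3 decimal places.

log p(β | y) = −Σ(yᵢ − βxᵢ)²/(2·2) − β²/(2·1) + const.
Setting the derivative to zero: Σxᵢ(yᵢ − βxᵢ)/2 − β/1 = 0, so β = Σxᵢyᵢ / (Σxᵢ² + σ²/τ²).
Σxᵢyᵢ = 2·7 + 4·19 + 1·3 = 93; Σxᵢ² = 21; σ²/τ² = 2.
β̂_MAP = 93 / (21 + 2) = 93/23 ≈ 4.043.

β̂_MAP = 4.043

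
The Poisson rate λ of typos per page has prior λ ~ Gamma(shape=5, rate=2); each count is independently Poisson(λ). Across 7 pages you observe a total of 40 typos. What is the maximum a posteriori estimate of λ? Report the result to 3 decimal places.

Σxᵢ = 40, n = 7.
Posterior ∝ λ^4e^(−2λ) · λ^40e^(−7λ) = λ^44e^(−9λ), i.e. Gamma(shape=45, rate=9).
The mode of a Gamma(a, b) with a ≥ 1 (shape–rate) is (a−1)/b = 44/9 ≈ 4.889.

λ̂_MAP = 4.889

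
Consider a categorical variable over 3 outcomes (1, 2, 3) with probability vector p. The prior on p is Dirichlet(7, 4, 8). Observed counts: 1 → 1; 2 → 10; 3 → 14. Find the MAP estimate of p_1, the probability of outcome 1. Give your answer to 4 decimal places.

MAP estimate: 0.1707

The posterior is Dirichlet(αᵢ + nᵢ) = Dirichlet(8, 14, 22).
For a Dirichlet(a₁,…,a_K) with all aᵢ > 1, the mode has j-th component (aⱼ − 1)/(Σaᵢ − K).
Here Σaᵢ = 44 and K = 3, so p_1 = (8 − 1)/(44 − 3) = 7/41 ≈ 0.1707.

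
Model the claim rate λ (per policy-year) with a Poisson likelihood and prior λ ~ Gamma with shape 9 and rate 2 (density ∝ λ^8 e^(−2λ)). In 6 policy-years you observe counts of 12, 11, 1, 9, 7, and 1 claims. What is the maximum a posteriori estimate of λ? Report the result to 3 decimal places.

λ̂_MAP = 6.125

Σxᵢ = 12+11+1+9+7+1 = 41, with n = 6.
Posterior ∝ λ^8e^(−2λ) · λ^41e^(−6λ) = λ^49e^(−8λ), i.e. Gamma(shape=50, rate=8).
The mode of a Gamma(a, b) with a ≥ 1 (shape–rate) is (a−1)/b = 49/8 ≈ 6.125.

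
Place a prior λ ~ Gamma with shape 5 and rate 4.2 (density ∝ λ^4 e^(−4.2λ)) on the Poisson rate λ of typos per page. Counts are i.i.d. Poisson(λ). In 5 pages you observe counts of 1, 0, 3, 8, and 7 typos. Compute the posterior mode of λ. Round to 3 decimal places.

Σxᵢ = 1+0+3+8+7 = 19, with n = 5.
Posterior ∝ λ^4e^(−4.2λ) · λ^19e^(−5λ) = λ^23e^(−9.2λ), i.e. Gamma(shape=24, rate=9.2).
The mode of a Gamma(a, b) with a ≥ 1 (shape–rate) is (a−1)/b = 23/9.2 ≈ 2.500.

λ̂_MAP = 2.500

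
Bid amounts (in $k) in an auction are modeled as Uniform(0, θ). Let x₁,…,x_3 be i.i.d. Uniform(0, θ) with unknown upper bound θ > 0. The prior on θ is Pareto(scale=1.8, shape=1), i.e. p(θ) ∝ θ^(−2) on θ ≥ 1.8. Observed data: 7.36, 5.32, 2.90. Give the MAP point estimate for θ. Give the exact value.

θ̂_MAP = 7.36

The Uniform(0, θ) likelihood is θ^(−n) for θ ≥ max(xᵢ), zero otherwise. Here max(xᵢ) = 7.36.
Posterior ∝ θ^(−2) · θ^(−3) = θ^(−5) on θ ≥ max(1.8, 7.36) = 7.36.
This density is strictly decreasing in θ, so the posterior mode lies at the lower boundary of the support.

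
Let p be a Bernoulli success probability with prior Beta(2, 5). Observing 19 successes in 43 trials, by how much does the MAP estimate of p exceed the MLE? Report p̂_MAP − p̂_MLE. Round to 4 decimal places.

MAP − MLE = -0.0252

Posterior is Beta(21, 29); MAP = (21−1)/(50−2) = 20/48 ≈ 0.41667.
MLE ignores the prior: p̂_MLE = k/n = 19/43 ≈ 0.44186.
Difference = 20/48 − 19/43 = -13/516 ≈ -0.0252.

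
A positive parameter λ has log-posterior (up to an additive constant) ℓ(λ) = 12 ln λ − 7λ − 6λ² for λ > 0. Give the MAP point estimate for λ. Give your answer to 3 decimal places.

λ̂_MAP = 0.750

ℓ'(λ) = 12/λ − 7 − 12λ. Setting this to zero and multiplying by λ: 12λ² + 7λ − 12 = 0.
λ = (−7 + √(7² + 4·12·12)) / (2·12) = (−7 + √625) / 24 = (−7 + 25)/24 = 3/4.
ℓ''(λ) = −12/λ² − 12 < 0, confirming a maximum.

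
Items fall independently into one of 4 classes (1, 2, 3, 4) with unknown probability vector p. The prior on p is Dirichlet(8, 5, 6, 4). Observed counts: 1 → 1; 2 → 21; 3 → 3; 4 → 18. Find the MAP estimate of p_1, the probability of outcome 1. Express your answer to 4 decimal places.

The posterior is Dirichlet(αᵢ + nᵢ) = Dirichlet(9, 26, 9, 22).
For a Dirichlet(a₁,…,a_K) with all aᵢ > 1, the mode has j-th component (aⱼ − 1)/(Σaᵢ − K).
Here Σaᵢ = 66 and K = 4, so p_1 = (9 − 1)/(66 − 4) = 8/62 ≈ 0.1290.

MAP estimate: 0.1290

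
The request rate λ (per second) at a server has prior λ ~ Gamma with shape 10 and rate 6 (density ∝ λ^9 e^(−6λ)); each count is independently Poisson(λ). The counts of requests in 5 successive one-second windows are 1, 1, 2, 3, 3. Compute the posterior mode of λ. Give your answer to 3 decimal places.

λ̂_MAP = 1.727

Σxᵢ = 1+1+2+3+3 = 10, with n = 5.
Posterior ∝ λ^9e^(−6λ) · λ^10e^(−5λ) = λ^19e^(−11λ), i.e. Gamma(shape=20, rate=11).
The mode of a Gamma(a, b) with a ≥ 1 (shape–rate) is (a−1)/b = 19/11 ≈ 1.727.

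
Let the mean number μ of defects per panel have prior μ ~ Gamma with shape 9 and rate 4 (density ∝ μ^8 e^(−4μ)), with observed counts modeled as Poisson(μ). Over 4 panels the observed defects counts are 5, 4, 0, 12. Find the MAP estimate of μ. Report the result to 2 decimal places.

Σxᵢ = 5+4+0+12 = 21, with n = 4.
Posterior ∝ μ^8e^(−4μ) · μ^21e^(−4μ) = μ^29e^(−8μ), i.e. Gamma(shape=30, rate=8).
The mode of a Gamma(a, b) with a ≥ 1 (shape–rate) is (a−1)/b = 29/8 ≈ 3.63.

μ̂_MAP = 3.63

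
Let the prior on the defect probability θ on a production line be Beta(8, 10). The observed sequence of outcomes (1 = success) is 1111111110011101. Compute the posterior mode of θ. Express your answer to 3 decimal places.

θ̂_MAP = 0.625

Prior: Beta(8, 10).
Data: 13 successes in 16 trials (from the sequence). The binomial likelihood contributes θ^13(1−θ)^3, so the posterior is Beta(8+13, 10+3) = Beta(21, 13).
For Beta(a, b) with a, b > 1 the mode is (a−1)/(a+b−2) = 20/32 ≈ 0.625.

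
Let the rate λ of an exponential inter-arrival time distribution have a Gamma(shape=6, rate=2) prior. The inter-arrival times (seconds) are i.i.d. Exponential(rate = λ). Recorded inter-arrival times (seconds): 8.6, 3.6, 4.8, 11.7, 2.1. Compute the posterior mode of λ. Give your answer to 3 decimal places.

λ̂_MAP = 0.305

The Exponential(rate=λ) likelihood is ∝ λ^n e^(−λΣtᵢ). Here n = 5 and Σtᵢ = 8.6 + 3.6 + 4.8 + 11.7 + 2.1 = 30.8.
Posterior ∝ λ^5e^(−2λ) · λ^5e^(−30.8λ) = λ^10e^(−32.8λ), i.e. Gamma(11, 32.8).
Mode = (a−1)/b = 10/32.8 ≈ 0.305.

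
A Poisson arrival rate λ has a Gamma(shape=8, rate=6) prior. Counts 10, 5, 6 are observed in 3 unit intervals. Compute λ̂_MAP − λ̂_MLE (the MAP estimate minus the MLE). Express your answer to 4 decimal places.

Σxᵢ = 21. Posterior is Gamma(29, 9); MAP = (29−1)/9 = 28/9 ≈ 3.11111.
MLE = x̄ = 21/3 ≈ 7.00000.
Difference = 28/9 − 21/3 = -35/9 ≈ -3.8889.

MAP − MLE = -3.8889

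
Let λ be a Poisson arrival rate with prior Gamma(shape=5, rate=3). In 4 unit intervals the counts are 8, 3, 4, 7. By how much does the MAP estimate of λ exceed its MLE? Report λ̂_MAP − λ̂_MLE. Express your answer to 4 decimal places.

Σxᵢ = 22. Posterior is Gamma(27, 7); MAP = (27−1)/7 = 26/7 ≈ 3.71429.
MLE = x̄ = 22/4 ≈ 5.50000.
Difference = 26/7 − 22/4 = -25/14 ≈ -1.7857.

MAP − MLE = -1.7857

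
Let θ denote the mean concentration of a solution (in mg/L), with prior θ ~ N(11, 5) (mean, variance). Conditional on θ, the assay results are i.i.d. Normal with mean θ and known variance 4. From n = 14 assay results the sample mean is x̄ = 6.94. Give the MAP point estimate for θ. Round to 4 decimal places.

θ̂_MAP = 7.1595

n = 14, x̄ = 6.94.
For a Normal prior and Normal likelihood with known variance, the posterior is Normal; its mode equals its mean, the precision-weighted average.
Prior precision 1/σ₀² = 1/5 = 0.2; data precision n/σ² = 14/4 = 3.5.
θ̂ = (0.2·11 + 3.5·6.94) / (0.2 + 3.5) = 26.49/3.7 = 2649/370 ≈ 7.1595.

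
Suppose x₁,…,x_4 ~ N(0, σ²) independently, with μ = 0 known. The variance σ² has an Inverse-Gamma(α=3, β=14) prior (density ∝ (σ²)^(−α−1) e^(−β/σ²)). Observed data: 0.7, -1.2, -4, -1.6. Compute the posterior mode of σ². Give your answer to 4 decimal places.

σ̂²_MAP = 4.0408

Sum of squared deviations about the known mean: SS = (0.7−0)² + (-1.2−0)² + (-4−0)² + (-1.6−0)² = 20.49.
The Normal likelihood contributes (σ²)^(−n/2) exp(−SS/(2σ²)), so the posterior is Inverse-Gamma(α + n/2, β + SS/2) = Inverse-Gamma(5, 24.245).
The mode of Inverse-Gamma(a, b) is b/(a+1) = 24.245/6 ≈ 4.0408.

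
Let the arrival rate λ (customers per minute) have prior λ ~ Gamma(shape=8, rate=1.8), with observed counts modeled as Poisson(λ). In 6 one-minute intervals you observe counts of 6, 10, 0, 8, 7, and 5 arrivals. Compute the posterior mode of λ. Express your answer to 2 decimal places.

Σxᵢ = 6+10+0+8+7+5 = 36, with n = 6.
Posterior ∝ λ^7e^(−1.8λ) · λ^36e^(−6λ) = λ^43e^(−7.8λ), i.e. Gamma(shape=44, rate=7.8).
The mode of a Gamma(a, b) with a ≥ 1 (shape–rate) is (a−1)/b = 43/7.8 ≈ 5.51.

λ̂_MAP = 5.51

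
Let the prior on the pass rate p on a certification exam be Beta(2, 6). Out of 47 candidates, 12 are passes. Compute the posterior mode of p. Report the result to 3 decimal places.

p̂_MAP = 0.245

Prior: Beta(2, 6).
Data: 12 successes in 47 trials. The binomial likelihood contributes p^12(1−p)^35, so the posterior is Beta(2+12, 6+35) = Beta(14, 41).
For Beta(a, b) with a, b > 1 the mode is (a−1)/(a+b−2) = 13/53 ≈ 0.245.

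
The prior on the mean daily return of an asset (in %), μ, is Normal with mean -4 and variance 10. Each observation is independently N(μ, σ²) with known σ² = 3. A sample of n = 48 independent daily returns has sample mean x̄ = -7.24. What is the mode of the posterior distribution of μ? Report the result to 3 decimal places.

n = 48, x̄ = -7.24.
For a Normal prior and Normal likelihood with known variance, the posterior is Normal; its mode equals its mean, the precision-weighted average.
Prior precision 1/σ₀² = 1/10 = 0.1; data precision n/σ² = 48/3 = 16.
μ̂ = (0.1·(-4) + 16·(-7.24)) / (0.1 + 16) = (-116.24)/16.1 = -5812/805 ≈ -7.220.

μ̂_MAP = -7.220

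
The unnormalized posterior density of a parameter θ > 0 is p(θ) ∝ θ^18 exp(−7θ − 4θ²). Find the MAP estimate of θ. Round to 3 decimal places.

ℓ'(θ) = 18/θ − 7 − 8θ. Setting this to zero and multiplying by θ: 8θ² + 7θ − 18 = 0.
θ = (−7 + √(7² + 4·8·18)) / (2·8) = (−7 + √625) / 16 = (−7 + 25)/16 = 9/8.
ℓ''(θ) = −18/θ² − 8 < 0, confirming a maximum.

θ̂_MAP = 1.125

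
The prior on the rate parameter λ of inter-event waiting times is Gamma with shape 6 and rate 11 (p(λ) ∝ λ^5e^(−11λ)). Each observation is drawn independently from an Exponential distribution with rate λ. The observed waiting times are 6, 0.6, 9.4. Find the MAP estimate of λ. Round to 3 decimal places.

λ̂_MAP = 0.296

The Exponential(rate=λ) likelihood is ∝ λ^n e^(−λΣtᵢ). Here n = 3 and Σtᵢ = 6 + 0.6 + 9.4 = 16.
Posterior ∝ λ^5e^(−11λ) · λ^3e^(−16λ) = λ^8e^(−27λ), i.e. Gamma(9, 27).
Mode = (a−1)/b = 8/27 ≈ 0.296.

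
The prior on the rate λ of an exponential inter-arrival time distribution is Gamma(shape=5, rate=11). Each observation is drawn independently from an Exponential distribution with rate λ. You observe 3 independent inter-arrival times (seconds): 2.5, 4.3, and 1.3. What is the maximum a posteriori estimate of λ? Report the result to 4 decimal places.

λ̂_MAP = 0.3665

The Exponential(rate=λ) likelihood is ∝ λ^n e^(−λΣtᵢ). Here n = 3 and Σtᵢ = 2.5 + 4.3 + 1.3 = 8.1.
Posterior ∝ λ^4e^(−11λ) · λ^3e^(−8.1λ) = λ^7e^(−19.1λ), i.e. Gamma(8, 19.1).
Mode = (a−1)/b = 7/19.1 ≈ 0.3665.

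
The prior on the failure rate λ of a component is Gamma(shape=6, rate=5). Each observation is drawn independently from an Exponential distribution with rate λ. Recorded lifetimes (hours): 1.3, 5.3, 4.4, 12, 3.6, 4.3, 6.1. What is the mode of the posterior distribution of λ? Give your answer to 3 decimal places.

The Exponential(rate=λ) likelihood is ∝ λ^n e^(−λΣtᵢ). Here n = 7 and Σtᵢ = 1.3 + 5.3 + 4.4 + 12 + 3.6 + 4.3 + 6.1 = 37.
Posterior ∝ λ^5e^(−5λ) · λ^7e^(−37λ) = λ^12e^(−42λ), i.e. Gamma(13, 42).
Mode = (a−1)/b = 12/42 ≈ 0.286.

λ̂_MAP = 0.286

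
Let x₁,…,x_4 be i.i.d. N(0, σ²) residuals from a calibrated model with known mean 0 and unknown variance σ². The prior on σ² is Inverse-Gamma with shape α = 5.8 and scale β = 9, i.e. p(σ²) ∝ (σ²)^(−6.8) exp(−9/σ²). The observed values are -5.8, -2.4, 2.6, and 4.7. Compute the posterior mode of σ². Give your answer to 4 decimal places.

Sum of squared deviations about the known mean: SS = (-5.8−0)² + (-2.4−0)² + (2.6−0)² + (4.7−0)² = 68.25.
The Normal likelihood contributes (σ²)^(−n/2) exp(−SS/(2σ²)), so the posterior is Inverse-Gamma(α + n/2, β + SS/2) = Inverse-Gamma(7.8, 43.125).
The mode of Inverse-Gamma(a, b) is b/(a+1) = 43.125/8.8 ≈ 4.9006.

σ̂²_MAP = 4.9006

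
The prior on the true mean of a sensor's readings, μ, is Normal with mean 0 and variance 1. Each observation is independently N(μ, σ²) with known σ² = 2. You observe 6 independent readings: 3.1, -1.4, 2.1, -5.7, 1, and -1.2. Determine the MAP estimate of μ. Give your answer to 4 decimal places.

μ̂_MAP = -0.2625

n = 6; x̄ = (3.1 + (-1.4) + 2.1 + (-5.7) + 1 + (-1.2))/6 = -2.1/6 = -0.35.
For a Normal prior and Normal likelihood with known variance, the posterior is Normal; its mode equals its mean, the precision-weighted average.
Prior precision 1/σ₀² = 1/1 = 1; data precision n/σ² = 6/2 = 3.
μ̂ = (1·0 + 3·(-0.35)) / (1 + 3) = (-1.05)/4 = -0.2625.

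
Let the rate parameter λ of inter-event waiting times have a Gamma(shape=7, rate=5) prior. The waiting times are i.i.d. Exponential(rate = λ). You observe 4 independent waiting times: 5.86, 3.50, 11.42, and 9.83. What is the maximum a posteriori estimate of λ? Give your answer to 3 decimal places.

The Exponential(rate=λ) likelihood is ∝ λ^n e^(−λΣtᵢ). Here n = 4 and Σtᵢ = 5.86 + 3.50 + 11.42 + 9.83 = 30.61.
Posterior ∝ λ^6e^(−5λ) · λ^4e^(−30.61λ) = λ^10e^(−35.61λ), i.e. Gamma(11, 35.61).
Mode = (a−1)/b = 10/35.61 ≈ 0.281.

λ̂_MAP = 0.281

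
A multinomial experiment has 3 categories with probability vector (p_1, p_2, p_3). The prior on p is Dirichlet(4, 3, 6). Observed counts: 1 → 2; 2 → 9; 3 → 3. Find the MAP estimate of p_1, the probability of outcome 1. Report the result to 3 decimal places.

MAP estimate: 0.208

The posterior is Dirichlet(αᵢ + nᵢ) = Dirichlet(6, 12, 9).
For a Dirichlet(a₁,…,a_K) with all aᵢ > 1, the mode has j-th component (aⱼ − 1)/(Σaᵢ − K).
Here Σaᵢ = 27 and K = 3, so p_1 = (6 − 1)/(27 − 3) = 5/24 ≈ 0.208.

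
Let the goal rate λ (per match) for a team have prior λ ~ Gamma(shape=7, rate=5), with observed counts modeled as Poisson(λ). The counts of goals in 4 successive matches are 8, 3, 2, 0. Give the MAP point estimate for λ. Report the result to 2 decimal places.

Σxᵢ = 8+3+2+0 = 13, with n = 4.
Posterior ∝ λ^6e^(−5λ) · λ^13e^(−4λ) = λ^19e^(−9λ), i.e. Gamma(shape=20, rate=9).
The mode of a Gamma(a, b) with a ≥ 1 (shape–rate) is (a−1)/b = 19/9 ≈ 2.11.

λ̂_MAP = 2.11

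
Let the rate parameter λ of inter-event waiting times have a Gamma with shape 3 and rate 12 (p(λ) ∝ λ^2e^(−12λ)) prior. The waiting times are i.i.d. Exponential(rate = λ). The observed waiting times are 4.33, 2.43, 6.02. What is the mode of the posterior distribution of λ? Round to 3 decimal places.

The Exponential(rate=λ) likelihood is ∝ λ^n e^(−λΣtᵢ). Here n = 3 and Σtᵢ = 4.33 + 2.43 + 6.02 = 12.78.
Posterior ∝ λ^2e^(−12λ) · λ^3e^(−12.78λ) = λ^5e^(−24.78λ), i.e. Gamma(6, 24.78).
Mode = (a−1)/b = 5/24.78 ≈ 0.202.

λ̂_MAP = 0.202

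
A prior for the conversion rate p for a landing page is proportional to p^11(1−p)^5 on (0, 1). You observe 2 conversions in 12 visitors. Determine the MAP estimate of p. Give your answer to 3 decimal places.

The prior density ∝ p^11(1−p)^5 is the kernel of Beta(12, 6).
Data: 2 successes in 12 trials. The binomial likelihood contributes p^2(1−p)^10, so the posterior is Beta(12+2, 6+10) = Beta(14, 16).
For Beta(a, b) with a, b > 1 the mode is (a−1)/(a+b−2) = 13/28 ≈ 0.464.

p̂_MAP = 0.464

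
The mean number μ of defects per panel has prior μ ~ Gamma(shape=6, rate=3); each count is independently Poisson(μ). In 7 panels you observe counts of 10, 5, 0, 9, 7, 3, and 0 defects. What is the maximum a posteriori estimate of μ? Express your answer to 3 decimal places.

Σxᵢ = 10+5+0+9+7+3+0 = 34, with n = 7.
Posterior ∝ μ^5e^(−3μ) · μ^34e^(−7μ) = μ^39e^(−10μ), i.e. Gamma(shape=40, rate=10).
The mode of a Gamma(a, b) with a ≥ 1 (shape–rate) is (a−1)/b = 39/10 ≈ 3.900.

μ̂_MAP = 3.900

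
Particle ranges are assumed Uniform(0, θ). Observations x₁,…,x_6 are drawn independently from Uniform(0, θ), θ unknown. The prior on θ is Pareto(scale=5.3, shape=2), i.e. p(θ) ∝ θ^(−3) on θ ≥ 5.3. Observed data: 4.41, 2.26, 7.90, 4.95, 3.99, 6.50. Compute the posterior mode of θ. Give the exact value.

The Uniform(0, θ) likelihood is θ^(−n) for θ ≥ max(xᵢ), zero otherwise. Here max(xᵢ) = 7.90.
Posterior ∝ θ^(−3) · θ^(−6) = θ^(−9) on θ ≥ max(5.3, 7.90) = 7.90.
This density is strictly decreasing in θ, so the posterior mode lies at the lower boundary of the support.

θ̂_MAP = 7.90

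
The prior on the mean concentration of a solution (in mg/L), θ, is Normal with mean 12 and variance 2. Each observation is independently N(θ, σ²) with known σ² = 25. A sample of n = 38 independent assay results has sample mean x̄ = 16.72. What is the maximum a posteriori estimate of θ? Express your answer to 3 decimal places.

n = 38, x̄ = 16.72.
For a Normal prior and Normal likelihood with known variance, the posterior is Normal; its mode equals its mean, the precision-weighted average.
Prior precision 1/σ₀² = 1/2 = 0.5; data precision n/σ² = 38/25 = 1.52.
θ̂ = (0.5·12 + 1.52·16.72) / (0.5 + 1.52) = 31.4144/2.02 = 39268/2525 ≈ 15.552.

θ̂_MAP = 15.552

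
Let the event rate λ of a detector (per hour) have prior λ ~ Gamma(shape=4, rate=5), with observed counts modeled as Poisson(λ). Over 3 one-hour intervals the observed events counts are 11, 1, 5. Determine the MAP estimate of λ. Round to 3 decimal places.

Σxᵢ = 11+1+5 = 17, with n = 3.
Posterior ∝ λ^3e^(−5λ) · λ^17e^(−3λ) = λ^20e^(−8λ), i.e. Gamma(shape=21, rate=8).
The mode of a Gamma(a, b) with a ≥ 1 (shape–rate) is (a−1)/b = 20/8 ≈ 2.500.

λ̂_MAP = 2.500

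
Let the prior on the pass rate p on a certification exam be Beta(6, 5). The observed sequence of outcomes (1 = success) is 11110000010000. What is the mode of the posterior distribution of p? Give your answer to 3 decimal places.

p̂_MAP = 0.435

Prior: Beta(6, 5).
Data: 5 successes in 14 trials (from the sequence). The binomial likelihood contributes p^5(1−p)^9, so the posterior is Beta(6+5, 5+9) = Beta(11, 14).
For Beta(a, b) with a, b > 1 the mode is (a−1)/(a+b−2) = 10/23 ≈ 0.435.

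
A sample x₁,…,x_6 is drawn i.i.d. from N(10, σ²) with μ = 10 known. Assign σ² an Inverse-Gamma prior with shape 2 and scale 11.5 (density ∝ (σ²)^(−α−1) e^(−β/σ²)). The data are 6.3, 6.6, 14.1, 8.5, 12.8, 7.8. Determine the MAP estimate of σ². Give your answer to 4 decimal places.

Sum of squared deviations about the known mean: SS = (6.3−10)² + (6.6−10)² + (14.1−10)² + (8.5−10)² + (12.8−10)² + (7.8−10)² = 56.99.
The Normal likelihood contributes (σ²)^(−n/2) exp(−SS/(2σ²)), so the posterior is Inverse-Gamma(α + n/2, β + SS/2) = Inverse-Gamma(5, 39.995).
The mode of Inverse-Gamma(a, b) is b/(a+1) = 39.995/6 ≈ 6.6658.

σ̂²_MAP = 6.6658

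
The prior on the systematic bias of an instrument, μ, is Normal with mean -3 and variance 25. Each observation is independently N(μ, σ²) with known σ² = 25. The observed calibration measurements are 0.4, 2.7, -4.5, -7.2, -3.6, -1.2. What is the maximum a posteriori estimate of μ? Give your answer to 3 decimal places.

n = 6; x̄ = (0.4 + 2.7 + (-4.5) + (-7.2) + (-3.6) + (-1.2))/6 = -13.4/6 = -67/30 ≈ -2.2333.
For a Normal prior and Normal likelihood with known variance, the posterior is Normal; its mode equals its mean, the precision-weighted average.
Prior precision 1/σ₀² = 1/25 = 0.04; data precision n/σ² = 6/25 = 0.24.
μ̂ = (0.04·(-3) + 0.24·(-67/30)) / (0.04 + 0.24) = (-0.656)/0.28 = -82/35 ≈ -2.343.

μ̂_MAP = -2.343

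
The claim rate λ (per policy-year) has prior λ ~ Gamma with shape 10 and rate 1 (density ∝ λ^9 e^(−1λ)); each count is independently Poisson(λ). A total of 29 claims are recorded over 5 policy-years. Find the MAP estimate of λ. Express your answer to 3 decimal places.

Σxᵢ = 29, n = 5.
Posterior ∝ λ^9e^(−1λ) · λ^29e^(−5λ) = λ^38e^(−6λ), i.e. Gamma(shape=39, rate=6).
The mode of a Gamma(a, b) with a ≥ 1 (shape–rate) is (a−1)/b = 38/6 ≈ 6.333.

λ̂_MAP = 6.333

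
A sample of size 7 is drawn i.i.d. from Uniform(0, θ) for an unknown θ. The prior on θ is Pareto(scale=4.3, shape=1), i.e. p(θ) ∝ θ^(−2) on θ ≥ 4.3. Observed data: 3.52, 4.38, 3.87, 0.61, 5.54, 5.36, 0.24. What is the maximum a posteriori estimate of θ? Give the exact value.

The Uniform(0, θ) likelihood is θ^(−n) for θ ≥ max(xᵢ), zero otherwise. Here max(xᵢ) = 5.54.
Posterior ∝ θ^(−2) · θ^(−7) = θ^(−9) on θ ≥ max(4.3, 5.54) = 5.54.
This density is strictly decreasing in θ, so the posterior mode lies at the lower boundary of the support.

θ̂_MAP = 5.54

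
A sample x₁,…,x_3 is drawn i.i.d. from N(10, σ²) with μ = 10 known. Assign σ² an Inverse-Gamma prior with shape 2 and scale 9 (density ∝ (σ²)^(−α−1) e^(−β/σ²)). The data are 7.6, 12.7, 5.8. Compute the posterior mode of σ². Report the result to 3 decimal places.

σ̂²_MAP = 5.410

Sum of squared deviations about the known mean: SS = (7.6−10)² + (12.7−10)² + (5.8−10)² = 30.69.
The Normal likelihood contributes (σ²)^(−n/2) exp(−SS/(2σ²)), so the posterior is Inverse-Gamma(α + n/2, β + SS/2) = Inverse-Gamma(3.5, 24.345).
The mode of Inverse-Gamma(a, b) is b/(a+1) = 24.345/4.5 ≈ 5.410.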